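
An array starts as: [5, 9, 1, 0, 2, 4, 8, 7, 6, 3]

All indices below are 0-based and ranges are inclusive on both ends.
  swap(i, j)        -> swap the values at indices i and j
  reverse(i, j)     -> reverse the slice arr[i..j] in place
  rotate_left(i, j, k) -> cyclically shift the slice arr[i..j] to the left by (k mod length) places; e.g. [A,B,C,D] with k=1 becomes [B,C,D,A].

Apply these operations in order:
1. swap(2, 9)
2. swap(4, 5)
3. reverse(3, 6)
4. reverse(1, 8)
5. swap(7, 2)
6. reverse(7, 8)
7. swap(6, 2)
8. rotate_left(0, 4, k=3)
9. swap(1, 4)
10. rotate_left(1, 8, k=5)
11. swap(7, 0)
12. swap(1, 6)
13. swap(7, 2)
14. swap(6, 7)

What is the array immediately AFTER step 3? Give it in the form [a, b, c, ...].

Answer: [5, 9, 3, 8, 2, 4, 0, 7, 6, 1]

Derivation:
After 1 (swap(2, 9)): [5, 9, 3, 0, 2, 4, 8, 7, 6, 1]
After 2 (swap(4, 5)): [5, 9, 3, 0, 4, 2, 8, 7, 6, 1]
After 3 (reverse(3, 6)): [5, 9, 3, 8, 2, 4, 0, 7, 6, 1]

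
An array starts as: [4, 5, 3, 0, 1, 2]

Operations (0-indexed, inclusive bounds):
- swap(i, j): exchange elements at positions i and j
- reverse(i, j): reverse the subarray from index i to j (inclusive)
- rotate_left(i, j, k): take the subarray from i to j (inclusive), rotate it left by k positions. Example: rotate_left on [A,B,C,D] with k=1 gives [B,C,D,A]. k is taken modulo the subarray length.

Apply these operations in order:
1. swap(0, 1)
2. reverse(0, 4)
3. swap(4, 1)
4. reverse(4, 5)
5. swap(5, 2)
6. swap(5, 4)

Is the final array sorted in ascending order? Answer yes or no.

Answer: no

Derivation:
After 1 (swap(0, 1)): [5, 4, 3, 0, 1, 2]
After 2 (reverse(0, 4)): [1, 0, 3, 4, 5, 2]
After 3 (swap(4, 1)): [1, 5, 3, 4, 0, 2]
After 4 (reverse(4, 5)): [1, 5, 3, 4, 2, 0]
After 5 (swap(5, 2)): [1, 5, 0, 4, 2, 3]
After 6 (swap(5, 4)): [1, 5, 0, 4, 3, 2]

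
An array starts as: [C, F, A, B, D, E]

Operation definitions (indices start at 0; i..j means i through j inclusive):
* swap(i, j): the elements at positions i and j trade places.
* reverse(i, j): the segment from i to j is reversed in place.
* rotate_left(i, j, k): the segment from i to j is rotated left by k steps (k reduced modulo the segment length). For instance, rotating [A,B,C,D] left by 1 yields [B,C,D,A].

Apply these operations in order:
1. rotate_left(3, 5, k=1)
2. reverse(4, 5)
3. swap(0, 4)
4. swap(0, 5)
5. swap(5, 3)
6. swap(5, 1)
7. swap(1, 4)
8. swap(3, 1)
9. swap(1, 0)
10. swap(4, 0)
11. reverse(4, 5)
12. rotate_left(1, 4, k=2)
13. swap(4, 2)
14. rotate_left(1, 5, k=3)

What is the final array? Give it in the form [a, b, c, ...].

After 1 (rotate_left(3, 5, k=1)): [C, F, A, D, E, B]
After 2 (reverse(4, 5)): [C, F, A, D, B, E]
After 3 (swap(0, 4)): [B, F, A, D, C, E]
After 4 (swap(0, 5)): [E, F, A, D, C, B]
After 5 (swap(5, 3)): [E, F, A, B, C, D]
After 6 (swap(5, 1)): [E, D, A, B, C, F]
After 7 (swap(1, 4)): [E, C, A, B, D, F]
After 8 (swap(3, 1)): [E, B, A, C, D, F]
After 9 (swap(1, 0)): [B, E, A, C, D, F]
After 10 (swap(4, 0)): [D, E, A, C, B, F]
After 11 (reverse(4, 5)): [D, E, A, C, F, B]
After 12 (rotate_left(1, 4, k=2)): [D, C, F, E, A, B]
After 13 (swap(4, 2)): [D, C, A, E, F, B]
After 14 (rotate_left(1, 5, k=3)): [D, F, B, C, A, E]

Answer: [D, F, B, C, A, E]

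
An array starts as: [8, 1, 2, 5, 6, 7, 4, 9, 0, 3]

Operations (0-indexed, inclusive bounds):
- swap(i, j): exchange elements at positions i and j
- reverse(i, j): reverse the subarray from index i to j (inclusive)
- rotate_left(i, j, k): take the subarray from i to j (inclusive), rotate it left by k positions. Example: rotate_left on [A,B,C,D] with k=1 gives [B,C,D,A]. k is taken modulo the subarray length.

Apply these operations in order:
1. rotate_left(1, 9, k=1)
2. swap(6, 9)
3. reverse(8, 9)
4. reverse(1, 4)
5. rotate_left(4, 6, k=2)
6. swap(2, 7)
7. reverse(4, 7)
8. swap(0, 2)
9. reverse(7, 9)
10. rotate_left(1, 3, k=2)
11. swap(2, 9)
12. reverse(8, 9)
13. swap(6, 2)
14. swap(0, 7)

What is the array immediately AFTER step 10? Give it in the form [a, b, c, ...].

Answer: [0, 5, 7, 8, 6, 4, 2, 3, 9, 1]

Derivation:
After 1 (rotate_left(1, 9, k=1)): [8, 2, 5, 6, 7, 4, 9, 0, 3, 1]
After 2 (swap(6, 9)): [8, 2, 5, 6, 7, 4, 1, 0, 3, 9]
After 3 (reverse(8, 9)): [8, 2, 5, 6, 7, 4, 1, 0, 9, 3]
After 4 (reverse(1, 4)): [8, 7, 6, 5, 2, 4, 1, 0, 9, 3]
After 5 (rotate_left(4, 6, k=2)): [8, 7, 6, 5, 1, 2, 4, 0, 9, 3]
After 6 (swap(2, 7)): [8, 7, 0, 5, 1, 2, 4, 6, 9, 3]
After 7 (reverse(4, 7)): [8, 7, 0, 5, 6, 4, 2, 1, 9, 3]
After 8 (swap(0, 2)): [0, 7, 8, 5, 6, 4, 2, 1, 9, 3]
After 9 (reverse(7, 9)): [0, 7, 8, 5, 6, 4, 2, 3, 9, 1]
After 10 (rotate_left(1, 3, k=2)): [0, 5, 7, 8, 6, 4, 2, 3, 9, 1]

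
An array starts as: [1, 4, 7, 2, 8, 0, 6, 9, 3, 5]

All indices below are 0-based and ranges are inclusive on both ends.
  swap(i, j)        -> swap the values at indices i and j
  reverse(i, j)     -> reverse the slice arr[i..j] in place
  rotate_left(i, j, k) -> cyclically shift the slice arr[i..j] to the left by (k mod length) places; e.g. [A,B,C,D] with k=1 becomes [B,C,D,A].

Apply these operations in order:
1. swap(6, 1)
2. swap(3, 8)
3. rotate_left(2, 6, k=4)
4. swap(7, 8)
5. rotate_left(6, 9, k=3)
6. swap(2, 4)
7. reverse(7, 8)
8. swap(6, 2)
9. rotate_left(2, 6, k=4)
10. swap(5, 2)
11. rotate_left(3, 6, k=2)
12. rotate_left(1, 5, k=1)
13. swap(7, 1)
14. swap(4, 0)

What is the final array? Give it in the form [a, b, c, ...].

After 1 (swap(6, 1)): [1, 6, 7, 2, 8, 0, 4, 9, 3, 5]
After 2 (swap(3, 8)): [1, 6, 7, 3, 8, 0, 4, 9, 2, 5]
After 3 (rotate_left(2, 6, k=4)): [1, 6, 4, 7, 3, 8, 0, 9, 2, 5]
After 4 (swap(7, 8)): [1, 6, 4, 7, 3, 8, 0, 2, 9, 5]
After 5 (rotate_left(6, 9, k=3)): [1, 6, 4, 7, 3, 8, 5, 0, 2, 9]
After 6 (swap(2, 4)): [1, 6, 3, 7, 4, 8, 5, 0, 2, 9]
After 7 (reverse(7, 8)): [1, 6, 3, 7, 4, 8, 5, 2, 0, 9]
After 8 (swap(6, 2)): [1, 6, 5, 7, 4, 8, 3, 2, 0, 9]
After 9 (rotate_left(2, 6, k=4)): [1, 6, 3, 5, 7, 4, 8, 2, 0, 9]
After 10 (swap(5, 2)): [1, 6, 4, 5, 7, 3, 8, 2, 0, 9]
After 11 (rotate_left(3, 6, k=2)): [1, 6, 4, 3, 8, 5, 7, 2, 0, 9]
After 12 (rotate_left(1, 5, k=1)): [1, 4, 3, 8, 5, 6, 7, 2, 0, 9]
After 13 (swap(7, 1)): [1, 2, 3, 8, 5, 6, 7, 4, 0, 9]
After 14 (swap(4, 0)): [5, 2, 3, 8, 1, 6, 7, 4, 0, 9]

Answer: [5, 2, 3, 8, 1, 6, 7, 4, 0, 9]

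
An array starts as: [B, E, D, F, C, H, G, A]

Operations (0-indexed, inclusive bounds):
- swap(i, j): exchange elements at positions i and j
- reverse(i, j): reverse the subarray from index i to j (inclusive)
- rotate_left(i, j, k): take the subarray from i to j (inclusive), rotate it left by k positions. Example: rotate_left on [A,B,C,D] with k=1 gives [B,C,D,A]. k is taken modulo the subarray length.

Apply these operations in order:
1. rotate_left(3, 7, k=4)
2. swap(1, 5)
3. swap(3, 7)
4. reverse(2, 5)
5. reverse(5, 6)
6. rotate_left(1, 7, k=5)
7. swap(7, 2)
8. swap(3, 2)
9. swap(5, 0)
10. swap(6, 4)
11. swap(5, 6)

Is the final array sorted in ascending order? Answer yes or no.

After 1 (rotate_left(3, 7, k=4)): [B, E, D, A, F, C, H, G]
After 2 (swap(1, 5)): [B, C, D, A, F, E, H, G]
After 3 (swap(3, 7)): [B, C, D, G, F, E, H, A]
After 4 (reverse(2, 5)): [B, C, E, F, G, D, H, A]
After 5 (reverse(5, 6)): [B, C, E, F, G, H, D, A]
After 6 (rotate_left(1, 7, k=5)): [B, D, A, C, E, F, G, H]
After 7 (swap(7, 2)): [B, D, H, C, E, F, G, A]
After 8 (swap(3, 2)): [B, D, C, H, E, F, G, A]
After 9 (swap(5, 0)): [F, D, C, H, E, B, G, A]
After 10 (swap(6, 4)): [F, D, C, H, G, B, E, A]
After 11 (swap(5, 6)): [F, D, C, H, G, E, B, A]

Answer: no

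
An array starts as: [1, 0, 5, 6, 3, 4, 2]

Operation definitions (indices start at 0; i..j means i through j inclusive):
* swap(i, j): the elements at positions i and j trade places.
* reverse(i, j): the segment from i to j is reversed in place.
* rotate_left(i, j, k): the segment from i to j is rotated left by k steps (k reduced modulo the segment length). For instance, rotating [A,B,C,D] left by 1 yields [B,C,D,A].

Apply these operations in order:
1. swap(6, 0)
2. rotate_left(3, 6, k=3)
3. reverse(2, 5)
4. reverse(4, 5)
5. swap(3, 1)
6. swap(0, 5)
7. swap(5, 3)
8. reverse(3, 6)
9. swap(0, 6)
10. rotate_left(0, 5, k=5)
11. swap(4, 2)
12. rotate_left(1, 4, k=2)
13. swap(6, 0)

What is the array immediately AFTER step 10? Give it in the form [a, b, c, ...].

After 1 (swap(6, 0)): [2, 0, 5, 6, 3, 4, 1]
After 2 (rotate_left(3, 6, k=3)): [2, 0, 5, 1, 6, 3, 4]
After 3 (reverse(2, 5)): [2, 0, 3, 6, 1, 5, 4]
After 4 (reverse(4, 5)): [2, 0, 3, 6, 5, 1, 4]
After 5 (swap(3, 1)): [2, 6, 3, 0, 5, 1, 4]
After 6 (swap(0, 5)): [1, 6, 3, 0, 5, 2, 4]
After 7 (swap(5, 3)): [1, 6, 3, 2, 5, 0, 4]
After 8 (reverse(3, 6)): [1, 6, 3, 4, 0, 5, 2]
After 9 (swap(0, 6)): [2, 6, 3, 4, 0, 5, 1]
After 10 (rotate_left(0, 5, k=5)): [5, 2, 6, 3, 4, 0, 1]

Answer: [5, 2, 6, 3, 4, 0, 1]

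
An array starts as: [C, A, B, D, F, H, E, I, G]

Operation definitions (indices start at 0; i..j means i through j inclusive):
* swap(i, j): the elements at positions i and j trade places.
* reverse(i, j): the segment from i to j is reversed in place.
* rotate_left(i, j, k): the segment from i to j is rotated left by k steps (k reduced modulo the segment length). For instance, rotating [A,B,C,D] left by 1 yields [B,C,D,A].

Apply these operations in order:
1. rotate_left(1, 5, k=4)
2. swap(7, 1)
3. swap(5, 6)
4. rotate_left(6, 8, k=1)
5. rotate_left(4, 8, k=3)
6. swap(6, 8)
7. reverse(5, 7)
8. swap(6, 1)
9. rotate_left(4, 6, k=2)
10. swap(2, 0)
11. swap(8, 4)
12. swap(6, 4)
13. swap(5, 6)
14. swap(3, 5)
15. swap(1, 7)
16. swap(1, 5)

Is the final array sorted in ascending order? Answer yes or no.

After 1 (rotate_left(1, 5, k=4)): [C, H, A, B, D, F, E, I, G]
After 2 (swap(7, 1)): [C, I, A, B, D, F, E, H, G]
After 3 (swap(5, 6)): [C, I, A, B, D, E, F, H, G]
After 4 (rotate_left(6, 8, k=1)): [C, I, A, B, D, E, H, G, F]
After 5 (rotate_left(4, 8, k=3)): [C, I, A, B, G, F, D, E, H]
After 6 (swap(6, 8)): [C, I, A, B, G, F, H, E, D]
After 7 (reverse(5, 7)): [C, I, A, B, G, E, H, F, D]
After 8 (swap(6, 1)): [C, H, A, B, G, E, I, F, D]
After 9 (rotate_left(4, 6, k=2)): [C, H, A, B, I, G, E, F, D]
After 10 (swap(2, 0)): [A, H, C, B, I, G, E, F, D]
After 11 (swap(8, 4)): [A, H, C, B, D, G, E, F, I]
After 12 (swap(6, 4)): [A, H, C, B, E, G, D, F, I]
After 13 (swap(5, 6)): [A, H, C, B, E, D, G, F, I]
After 14 (swap(3, 5)): [A, H, C, D, E, B, G, F, I]
After 15 (swap(1, 7)): [A, F, C, D, E, B, G, H, I]
After 16 (swap(1, 5)): [A, B, C, D, E, F, G, H, I]

Answer: yes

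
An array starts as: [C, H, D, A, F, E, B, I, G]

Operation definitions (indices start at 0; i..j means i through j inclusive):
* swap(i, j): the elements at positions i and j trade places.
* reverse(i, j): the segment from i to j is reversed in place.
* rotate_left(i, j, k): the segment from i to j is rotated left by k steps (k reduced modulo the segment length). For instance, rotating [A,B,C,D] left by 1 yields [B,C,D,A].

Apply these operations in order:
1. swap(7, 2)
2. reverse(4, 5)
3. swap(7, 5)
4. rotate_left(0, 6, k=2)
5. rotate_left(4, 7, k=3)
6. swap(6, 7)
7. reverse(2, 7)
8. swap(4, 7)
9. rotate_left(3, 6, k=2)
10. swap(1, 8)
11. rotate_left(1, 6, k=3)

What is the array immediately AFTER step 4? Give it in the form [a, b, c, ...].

After 1 (swap(7, 2)): [C, H, I, A, F, E, B, D, G]
After 2 (reverse(4, 5)): [C, H, I, A, E, F, B, D, G]
After 3 (swap(7, 5)): [C, H, I, A, E, D, B, F, G]
After 4 (rotate_left(0, 6, k=2)): [I, A, E, D, B, C, H, F, G]

Answer: [I, A, E, D, B, C, H, F, G]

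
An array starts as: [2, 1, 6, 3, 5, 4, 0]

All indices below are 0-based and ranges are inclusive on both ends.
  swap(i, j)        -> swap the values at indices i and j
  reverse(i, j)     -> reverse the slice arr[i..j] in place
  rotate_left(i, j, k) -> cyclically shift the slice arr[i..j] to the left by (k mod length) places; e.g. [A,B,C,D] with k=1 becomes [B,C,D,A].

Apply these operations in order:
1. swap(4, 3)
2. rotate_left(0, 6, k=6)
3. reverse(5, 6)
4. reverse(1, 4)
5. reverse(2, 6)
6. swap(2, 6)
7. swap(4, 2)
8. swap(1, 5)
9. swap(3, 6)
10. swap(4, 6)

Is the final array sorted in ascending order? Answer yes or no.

After 1 (swap(4, 3)): [2, 1, 6, 5, 3, 4, 0]
After 2 (rotate_left(0, 6, k=6)): [0, 2, 1, 6, 5, 3, 4]
After 3 (reverse(5, 6)): [0, 2, 1, 6, 5, 4, 3]
After 4 (reverse(1, 4)): [0, 5, 6, 1, 2, 4, 3]
After 5 (reverse(2, 6)): [0, 5, 3, 4, 2, 1, 6]
After 6 (swap(2, 6)): [0, 5, 6, 4, 2, 1, 3]
After 7 (swap(4, 2)): [0, 5, 2, 4, 6, 1, 3]
After 8 (swap(1, 5)): [0, 1, 2, 4, 6, 5, 3]
After 9 (swap(3, 6)): [0, 1, 2, 3, 6, 5, 4]
After 10 (swap(4, 6)): [0, 1, 2, 3, 4, 5, 6]

Answer: yes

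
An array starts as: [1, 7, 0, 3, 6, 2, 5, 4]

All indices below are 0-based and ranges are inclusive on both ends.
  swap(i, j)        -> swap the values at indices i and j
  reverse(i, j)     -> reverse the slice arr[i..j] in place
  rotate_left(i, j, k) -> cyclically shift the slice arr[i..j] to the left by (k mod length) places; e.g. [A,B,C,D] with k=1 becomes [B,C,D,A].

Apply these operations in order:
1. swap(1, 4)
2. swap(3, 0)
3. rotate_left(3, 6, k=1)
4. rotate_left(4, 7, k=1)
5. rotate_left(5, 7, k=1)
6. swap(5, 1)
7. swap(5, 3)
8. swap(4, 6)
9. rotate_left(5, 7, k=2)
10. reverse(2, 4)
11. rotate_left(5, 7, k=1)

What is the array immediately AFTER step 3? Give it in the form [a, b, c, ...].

Answer: [3, 6, 0, 7, 2, 5, 1, 4]

Derivation:
After 1 (swap(1, 4)): [1, 6, 0, 3, 7, 2, 5, 4]
After 2 (swap(3, 0)): [3, 6, 0, 1, 7, 2, 5, 4]
After 3 (rotate_left(3, 6, k=1)): [3, 6, 0, 7, 2, 5, 1, 4]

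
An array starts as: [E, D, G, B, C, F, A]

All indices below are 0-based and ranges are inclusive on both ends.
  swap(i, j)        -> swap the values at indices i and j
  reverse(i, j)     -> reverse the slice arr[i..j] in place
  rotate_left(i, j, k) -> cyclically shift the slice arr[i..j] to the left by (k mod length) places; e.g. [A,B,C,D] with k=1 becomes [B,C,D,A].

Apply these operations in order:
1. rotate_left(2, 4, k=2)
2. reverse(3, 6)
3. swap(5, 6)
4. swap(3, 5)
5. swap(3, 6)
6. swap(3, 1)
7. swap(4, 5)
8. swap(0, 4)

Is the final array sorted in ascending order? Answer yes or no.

Answer: yes

Derivation:
After 1 (rotate_left(2, 4, k=2)): [E, D, C, G, B, F, A]
After 2 (reverse(3, 6)): [E, D, C, A, F, B, G]
After 3 (swap(5, 6)): [E, D, C, A, F, G, B]
After 4 (swap(3, 5)): [E, D, C, G, F, A, B]
After 5 (swap(3, 6)): [E, D, C, B, F, A, G]
After 6 (swap(3, 1)): [E, B, C, D, F, A, G]
After 7 (swap(4, 5)): [E, B, C, D, A, F, G]
After 8 (swap(0, 4)): [A, B, C, D, E, F, G]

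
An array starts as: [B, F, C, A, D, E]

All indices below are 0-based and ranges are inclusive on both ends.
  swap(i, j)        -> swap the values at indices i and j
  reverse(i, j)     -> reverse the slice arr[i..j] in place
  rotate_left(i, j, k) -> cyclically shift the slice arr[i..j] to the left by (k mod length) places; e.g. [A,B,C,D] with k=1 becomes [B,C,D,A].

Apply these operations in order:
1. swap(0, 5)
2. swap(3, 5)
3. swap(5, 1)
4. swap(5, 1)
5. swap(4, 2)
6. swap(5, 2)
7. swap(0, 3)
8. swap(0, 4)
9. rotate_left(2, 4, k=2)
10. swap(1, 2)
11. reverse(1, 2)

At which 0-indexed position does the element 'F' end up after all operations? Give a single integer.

Answer: 1

Derivation:
After 1 (swap(0, 5)): [E, F, C, A, D, B]
After 2 (swap(3, 5)): [E, F, C, B, D, A]
After 3 (swap(5, 1)): [E, A, C, B, D, F]
After 4 (swap(5, 1)): [E, F, C, B, D, A]
After 5 (swap(4, 2)): [E, F, D, B, C, A]
After 6 (swap(5, 2)): [E, F, A, B, C, D]
After 7 (swap(0, 3)): [B, F, A, E, C, D]
After 8 (swap(0, 4)): [C, F, A, E, B, D]
After 9 (rotate_left(2, 4, k=2)): [C, F, B, A, E, D]
After 10 (swap(1, 2)): [C, B, F, A, E, D]
After 11 (reverse(1, 2)): [C, F, B, A, E, D]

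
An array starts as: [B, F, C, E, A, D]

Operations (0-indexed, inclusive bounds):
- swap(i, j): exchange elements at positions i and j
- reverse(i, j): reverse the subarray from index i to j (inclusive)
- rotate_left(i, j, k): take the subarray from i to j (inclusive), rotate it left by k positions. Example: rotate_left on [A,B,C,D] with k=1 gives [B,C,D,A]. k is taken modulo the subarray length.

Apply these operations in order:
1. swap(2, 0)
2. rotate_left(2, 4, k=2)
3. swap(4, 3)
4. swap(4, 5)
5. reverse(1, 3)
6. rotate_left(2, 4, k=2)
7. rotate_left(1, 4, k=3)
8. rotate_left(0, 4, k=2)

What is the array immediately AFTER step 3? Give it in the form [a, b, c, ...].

Answer: [C, F, A, E, B, D]

Derivation:
After 1 (swap(2, 0)): [C, F, B, E, A, D]
After 2 (rotate_left(2, 4, k=2)): [C, F, A, B, E, D]
After 3 (swap(4, 3)): [C, F, A, E, B, D]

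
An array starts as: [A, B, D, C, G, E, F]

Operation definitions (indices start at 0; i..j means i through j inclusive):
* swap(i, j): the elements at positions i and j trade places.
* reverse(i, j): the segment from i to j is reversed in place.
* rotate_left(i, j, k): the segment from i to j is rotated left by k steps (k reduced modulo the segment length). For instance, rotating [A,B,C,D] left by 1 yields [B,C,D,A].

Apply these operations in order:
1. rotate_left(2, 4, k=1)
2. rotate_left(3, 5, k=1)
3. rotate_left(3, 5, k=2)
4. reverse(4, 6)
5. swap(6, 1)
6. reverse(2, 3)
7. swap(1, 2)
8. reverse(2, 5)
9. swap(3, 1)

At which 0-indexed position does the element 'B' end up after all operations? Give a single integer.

After 1 (rotate_left(2, 4, k=1)): [A, B, C, G, D, E, F]
After 2 (rotate_left(3, 5, k=1)): [A, B, C, D, E, G, F]
After 3 (rotate_left(3, 5, k=2)): [A, B, C, G, D, E, F]
After 4 (reverse(4, 6)): [A, B, C, G, F, E, D]
After 5 (swap(6, 1)): [A, D, C, G, F, E, B]
After 6 (reverse(2, 3)): [A, D, G, C, F, E, B]
After 7 (swap(1, 2)): [A, G, D, C, F, E, B]
After 8 (reverse(2, 5)): [A, G, E, F, C, D, B]
After 9 (swap(3, 1)): [A, F, E, G, C, D, B]

Answer: 6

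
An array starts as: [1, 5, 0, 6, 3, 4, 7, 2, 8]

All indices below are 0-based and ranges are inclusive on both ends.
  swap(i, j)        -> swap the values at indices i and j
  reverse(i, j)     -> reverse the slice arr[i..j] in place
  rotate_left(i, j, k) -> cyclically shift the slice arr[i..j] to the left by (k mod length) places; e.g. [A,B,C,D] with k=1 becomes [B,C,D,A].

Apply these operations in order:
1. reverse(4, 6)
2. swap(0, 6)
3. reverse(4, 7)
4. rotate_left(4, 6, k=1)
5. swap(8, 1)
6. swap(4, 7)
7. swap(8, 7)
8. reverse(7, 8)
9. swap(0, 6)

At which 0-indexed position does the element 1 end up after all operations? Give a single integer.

After 1 (reverse(4, 6)): [1, 5, 0, 6, 7, 4, 3, 2, 8]
After 2 (swap(0, 6)): [3, 5, 0, 6, 7, 4, 1, 2, 8]
After 3 (reverse(4, 7)): [3, 5, 0, 6, 2, 1, 4, 7, 8]
After 4 (rotate_left(4, 6, k=1)): [3, 5, 0, 6, 1, 4, 2, 7, 8]
After 5 (swap(8, 1)): [3, 8, 0, 6, 1, 4, 2, 7, 5]
After 6 (swap(4, 7)): [3, 8, 0, 6, 7, 4, 2, 1, 5]
After 7 (swap(8, 7)): [3, 8, 0, 6, 7, 4, 2, 5, 1]
After 8 (reverse(7, 8)): [3, 8, 0, 6, 7, 4, 2, 1, 5]
After 9 (swap(0, 6)): [2, 8, 0, 6, 7, 4, 3, 1, 5]

Answer: 7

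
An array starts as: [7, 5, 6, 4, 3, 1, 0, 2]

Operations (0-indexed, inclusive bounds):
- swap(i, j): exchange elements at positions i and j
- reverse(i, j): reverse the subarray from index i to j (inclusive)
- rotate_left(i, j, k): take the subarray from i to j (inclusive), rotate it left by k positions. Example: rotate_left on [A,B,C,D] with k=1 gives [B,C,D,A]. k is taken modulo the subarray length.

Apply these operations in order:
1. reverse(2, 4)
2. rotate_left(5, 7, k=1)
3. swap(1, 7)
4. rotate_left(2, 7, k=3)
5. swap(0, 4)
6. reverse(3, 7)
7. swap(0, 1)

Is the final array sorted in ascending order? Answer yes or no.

After 1 (reverse(2, 4)): [7, 5, 3, 4, 6, 1, 0, 2]
After 2 (rotate_left(5, 7, k=1)): [7, 5, 3, 4, 6, 0, 2, 1]
After 3 (swap(1, 7)): [7, 1, 3, 4, 6, 0, 2, 5]
After 4 (rotate_left(2, 7, k=3)): [7, 1, 0, 2, 5, 3, 4, 6]
After 5 (swap(0, 4)): [5, 1, 0, 2, 7, 3, 4, 6]
After 6 (reverse(3, 7)): [5, 1, 0, 6, 4, 3, 7, 2]
After 7 (swap(0, 1)): [1, 5, 0, 6, 4, 3, 7, 2]

Answer: no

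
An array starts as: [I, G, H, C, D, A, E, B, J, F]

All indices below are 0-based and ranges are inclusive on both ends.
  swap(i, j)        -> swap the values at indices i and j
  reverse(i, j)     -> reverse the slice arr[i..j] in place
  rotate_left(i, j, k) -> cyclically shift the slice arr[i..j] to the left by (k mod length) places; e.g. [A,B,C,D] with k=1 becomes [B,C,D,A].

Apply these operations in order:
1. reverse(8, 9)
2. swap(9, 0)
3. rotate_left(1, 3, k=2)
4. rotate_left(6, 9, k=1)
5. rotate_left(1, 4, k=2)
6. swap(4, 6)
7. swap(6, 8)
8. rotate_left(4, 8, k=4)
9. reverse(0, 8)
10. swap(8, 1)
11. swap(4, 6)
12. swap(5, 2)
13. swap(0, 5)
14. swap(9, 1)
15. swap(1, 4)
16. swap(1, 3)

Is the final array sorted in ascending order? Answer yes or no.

Answer: yes

Derivation:
After 1 (reverse(8, 9)): [I, G, H, C, D, A, E, B, F, J]
After 2 (swap(9, 0)): [J, G, H, C, D, A, E, B, F, I]
After 3 (rotate_left(1, 3, k=2)): [J, C, G, H, D, A, E, B, F, I]
After 4 (rotate_left(6, 9, k=1)): [J, C, G, H, D, A, B, F, I, E]
After 5 (rotate_left(1, 4, k=2)): [J, H, D, C, G, A, B, F, I, E]
After 6 (swap(4, 6)): [J, H, D, C, B, A, G, F, I, E]
After 7 (swap(6, 8)): [J, H, D, C, B, A, I, F, G, E]
After 8 (rotate_left(4, 8, k=4)): [J, H, D, C, G, B, A, I, F, E]
After 9 (reverse(0, 8)): [F, I, A, B, G, C, D, H, J, E]
After 10 (swap(8, 1)): [F, J, A, B, G, C, D, H, I, E]
After 11 (swap(4, 6)): [F, J, A, B, D, C, G, H, I, E]
After 12 (swap(5, 2)): [F, J, C, B, D, A, G, H, I, E]
After 13 (swap(0, 5)): [A, J, C, B, D, F, G, H, I, E]
After 14 (swap(9, 1)): [A, E, C, B, D, F, G, H, I, J]
After 15 (swap(1, 4)): [A, D, C, B, E, F, G, H, I, J]
After 16 (swap(1, 3)): [A, B, C, D, E, F, G, H, I, J]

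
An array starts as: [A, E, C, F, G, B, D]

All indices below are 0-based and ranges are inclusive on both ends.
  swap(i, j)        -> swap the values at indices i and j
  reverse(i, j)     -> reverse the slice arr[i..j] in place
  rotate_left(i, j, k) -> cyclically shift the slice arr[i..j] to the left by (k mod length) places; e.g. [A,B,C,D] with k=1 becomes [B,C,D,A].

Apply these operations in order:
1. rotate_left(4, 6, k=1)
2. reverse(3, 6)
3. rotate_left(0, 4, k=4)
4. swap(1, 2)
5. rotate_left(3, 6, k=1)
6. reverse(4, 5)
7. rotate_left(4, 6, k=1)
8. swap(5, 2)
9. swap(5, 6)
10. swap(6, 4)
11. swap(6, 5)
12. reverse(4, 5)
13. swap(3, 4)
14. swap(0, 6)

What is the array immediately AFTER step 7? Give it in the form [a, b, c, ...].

Answer: [D, E, A, G, B, C, F]

Derivation:
After 1 (rotate_left(4, 6, k=1)): [A, E, C, F, B, D, G]
After 2 (reverse(3, 6)): [A, E, C, G, D, B, F]
After 3 (rotate_left(0, 4, k=4)): [D, A, E, C, G, B, F]
After 4 (swap(1, 2)): [D, E, A, C, G, B, F]
After 5 (rotate_left(3, 6, k=1)): [D, E, A, G, B, F, C]
After 6 (reverse(4, 5)): [D, E, A, G, F, B, C]
After 7 (rotate_left(4, 6, k=1)): [D, E, A, G, B, C, F]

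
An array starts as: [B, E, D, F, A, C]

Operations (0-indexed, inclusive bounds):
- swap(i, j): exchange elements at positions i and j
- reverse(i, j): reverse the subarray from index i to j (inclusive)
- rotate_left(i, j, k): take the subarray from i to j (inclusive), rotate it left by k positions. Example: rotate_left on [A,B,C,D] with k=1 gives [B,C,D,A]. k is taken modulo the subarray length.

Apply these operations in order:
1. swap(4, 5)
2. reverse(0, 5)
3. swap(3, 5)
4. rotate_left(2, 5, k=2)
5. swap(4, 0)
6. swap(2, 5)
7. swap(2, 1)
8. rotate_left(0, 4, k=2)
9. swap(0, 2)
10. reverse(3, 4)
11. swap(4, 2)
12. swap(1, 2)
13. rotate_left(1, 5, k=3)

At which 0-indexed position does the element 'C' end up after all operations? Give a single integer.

Answer: 1

Derivation:
After 1 (swap(4, 5)): [B, E, D, F, C, A]
After 2 (reverse(0, 5)): [A, C, F, D, E, B]
After 3 (swap(3, 5)): [A, C, F, B, E, D]
After 4 (rotate_left(2, 5, k=2)): [A, C, E, D, F, B]
After 5 (swap(4, 0)): [F, C, E, D, A, B]
After 6 (swap(2, 5)): [F, C, B, D, A, E]
After 7 (swap(2, 1)): [F, B, C, D, A, E]
After 8 (rotate_left(0, 4, k=2)): [C, D, A, F, B, E]
After 9 (swap(0, 2)): [A, D, C, F, B, E]
After 10 (reverse(3, 4)): [A, D, C, B, F, E]
After 11 (swap(4, 2)): [A, D, F, B, C, E]
After 12 (swap(1, 2)): [A, F, D, B, C, E]
After 13 (rotate_left(1, 5, k=3)): [A, C, E, F, D, B]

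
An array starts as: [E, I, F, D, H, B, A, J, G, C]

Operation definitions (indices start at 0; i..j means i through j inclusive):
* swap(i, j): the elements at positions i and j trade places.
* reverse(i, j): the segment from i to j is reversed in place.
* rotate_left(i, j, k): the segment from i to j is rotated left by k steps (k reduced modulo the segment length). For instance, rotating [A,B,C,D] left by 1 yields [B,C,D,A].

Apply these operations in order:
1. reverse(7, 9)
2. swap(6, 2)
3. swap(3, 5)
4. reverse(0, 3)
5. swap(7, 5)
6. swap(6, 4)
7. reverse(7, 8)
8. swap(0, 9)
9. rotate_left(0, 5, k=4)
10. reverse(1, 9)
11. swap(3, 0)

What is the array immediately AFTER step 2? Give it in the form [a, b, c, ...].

Answer: [E, I, A, D, H, B, F, C, G, J]

Derivation:
After 1 (reverse(7, 9)): [E, I, F, D, H, B, A, C, G, J]
After 2 (swap(6, 2)): [E, I, A, D, H, B, F, C, G, J]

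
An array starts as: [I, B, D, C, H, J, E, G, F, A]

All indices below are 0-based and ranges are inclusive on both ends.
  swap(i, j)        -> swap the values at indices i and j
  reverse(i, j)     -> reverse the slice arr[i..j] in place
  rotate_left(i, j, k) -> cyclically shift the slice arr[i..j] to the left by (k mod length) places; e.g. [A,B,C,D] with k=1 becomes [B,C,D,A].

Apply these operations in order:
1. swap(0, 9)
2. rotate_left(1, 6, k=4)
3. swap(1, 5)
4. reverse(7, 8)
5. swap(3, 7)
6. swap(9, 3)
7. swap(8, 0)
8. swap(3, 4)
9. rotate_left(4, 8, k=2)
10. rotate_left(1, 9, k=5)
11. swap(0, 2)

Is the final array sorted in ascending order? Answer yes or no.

Answer: no

Derivation:
After 1 (swap(0, 9)): [A, B, D, C, H, J, E, G, F, I]
After 2 (rotate_left(1, 6, k=4)): [A, J, E, B, D, C, H, G, F, I]
After 3 (swap(1, 5)): [A, C, E, B, D, J, H, G, F, I]
After 4 (reverse(7, 8)): [A, C, E, B, D, J, H, F, G, I]
After 5 (swap(3, 7)): [A, C, E, F, D, J, H, B, G, I]
After 6 (swap(9, 3)): [A, C, E, I, D, J, H, B, G, F]
After 7 (swap(8, 0)): [G, C, E, I, D, J, H, B, A, F]
After 8 (swap(3, 4)): [G, C, E, D, I, J, H, B, A, F]
After 9 (rotate_left(4, 8, k=2)): [G, C, E, D, H, B, A, I, J, F]
After 10 (rotate_left(1, 9, k=5)): [G, A, I, J, F, C, E, D, H, B]
After 11 (swap(0, 2)): [I, A, G, J, F, C, E, D, H, B]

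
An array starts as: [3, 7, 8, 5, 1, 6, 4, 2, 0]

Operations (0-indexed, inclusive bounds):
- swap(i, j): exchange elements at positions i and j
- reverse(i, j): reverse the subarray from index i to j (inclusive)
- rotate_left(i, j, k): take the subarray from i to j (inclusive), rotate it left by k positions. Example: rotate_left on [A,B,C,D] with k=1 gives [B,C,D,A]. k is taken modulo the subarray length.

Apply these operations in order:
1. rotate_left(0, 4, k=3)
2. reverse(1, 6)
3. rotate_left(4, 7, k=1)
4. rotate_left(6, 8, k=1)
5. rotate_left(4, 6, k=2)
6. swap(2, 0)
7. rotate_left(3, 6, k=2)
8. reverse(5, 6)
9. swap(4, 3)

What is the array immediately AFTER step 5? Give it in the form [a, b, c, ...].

Answer: [5, 4, 6, 8, 7, 3, 1, 0, 2]

Derivation:
After 1 (rotate_left(0, 4, k=3)): [5, 1, 3, 7, 8, 6, 4, 2, 0]
After 2 (reverse(1, 6)): [5, 4, 6, 8, 7, 3, 1, 2, 0]
After 3 (rotate_left(4, 7, k=1)): [5, 4, 6, 8, 3, 1, 2, 7, 0]
After 4 (rotate_left(6, 8, k=1)): [5, 4, 6, 8, 3, 1, 7, 0, 2]
After 5 (rotate_left(4, 6, k=2)): [5, 4, 6, 8, 7, 3, 1, 0, 2]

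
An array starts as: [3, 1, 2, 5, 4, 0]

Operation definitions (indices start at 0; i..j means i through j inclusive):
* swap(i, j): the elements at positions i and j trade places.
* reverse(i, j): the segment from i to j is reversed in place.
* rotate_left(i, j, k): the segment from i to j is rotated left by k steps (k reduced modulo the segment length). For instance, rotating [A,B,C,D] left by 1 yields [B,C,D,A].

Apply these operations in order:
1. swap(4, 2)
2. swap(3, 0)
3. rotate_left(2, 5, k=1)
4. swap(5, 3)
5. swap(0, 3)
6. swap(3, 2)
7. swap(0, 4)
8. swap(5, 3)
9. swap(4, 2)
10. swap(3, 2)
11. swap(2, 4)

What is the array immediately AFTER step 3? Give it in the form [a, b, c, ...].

Answer: [5, 1, 3, 2, 0, 4]

Derivation:
After 1 (swap(4, 2)): [3, 1, 4, 5, 2, 0]
After 2 (swap(3, 0)): [5, 1, 4, 3, 2, 0]
After 3 (rotate_left(2, 5, k=1)): [5, 1, 3, 2, 0, 4]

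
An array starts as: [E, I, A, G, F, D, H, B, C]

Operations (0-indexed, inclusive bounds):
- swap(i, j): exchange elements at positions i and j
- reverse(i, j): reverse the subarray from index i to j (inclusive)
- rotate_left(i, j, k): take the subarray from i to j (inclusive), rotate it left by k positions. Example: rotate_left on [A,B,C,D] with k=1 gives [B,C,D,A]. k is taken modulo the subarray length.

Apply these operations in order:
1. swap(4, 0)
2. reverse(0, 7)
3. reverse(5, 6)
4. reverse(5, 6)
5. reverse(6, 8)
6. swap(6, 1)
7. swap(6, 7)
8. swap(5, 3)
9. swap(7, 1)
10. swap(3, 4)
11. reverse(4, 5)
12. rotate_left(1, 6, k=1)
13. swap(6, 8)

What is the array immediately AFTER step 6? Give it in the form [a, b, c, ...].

Answer: [B, C, D, E, G, A, H, F, I]

Derivation:
After 1 (swap(4, 0)): [F, I, A, G, E, D, H, B, C]
After 2 (reverse(0, 7)): [B, H, D, E, G, A, I, F, C]
After 3 (reverse(5, 6)): [B, H, D, E, G, I, A, F, C]
After 4 (reverse(5, 6)): [B, H, D, E, G, A, I, F, C]
After 5 (reverse(6, 8)): [B, H, D, E, G, A, C, F, I]
After 6 (swap(6, 1)): [B, C, D, E, G, A, H, F, I]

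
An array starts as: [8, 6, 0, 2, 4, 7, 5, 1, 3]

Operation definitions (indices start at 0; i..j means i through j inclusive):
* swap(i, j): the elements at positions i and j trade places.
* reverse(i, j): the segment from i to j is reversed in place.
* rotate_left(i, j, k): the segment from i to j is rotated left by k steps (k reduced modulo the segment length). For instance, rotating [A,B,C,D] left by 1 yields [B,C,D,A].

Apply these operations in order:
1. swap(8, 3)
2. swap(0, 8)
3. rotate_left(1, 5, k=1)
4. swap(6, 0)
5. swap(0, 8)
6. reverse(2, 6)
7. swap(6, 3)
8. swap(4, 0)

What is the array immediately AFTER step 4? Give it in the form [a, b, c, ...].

Answer: [5, 0, 3, 4, 7, 6, 2, 1, 8]

Derivation:
After 1 (swap(8, 3)): [8, 6, 0, 3, 4, 7, 5, 1, 2]
After 2 (swap(0, 8)): [2, 6, 0, 3, 4, 7, 5, 1, 8]
After 3 (rotate_left(1, 5, k=1)): [2, 0, 3, 4, 7, 6, 5, 1, 8]
After 4 (swap(6, 0)): [5, 0, 3, 4, 7, 6, 2, 1, 8]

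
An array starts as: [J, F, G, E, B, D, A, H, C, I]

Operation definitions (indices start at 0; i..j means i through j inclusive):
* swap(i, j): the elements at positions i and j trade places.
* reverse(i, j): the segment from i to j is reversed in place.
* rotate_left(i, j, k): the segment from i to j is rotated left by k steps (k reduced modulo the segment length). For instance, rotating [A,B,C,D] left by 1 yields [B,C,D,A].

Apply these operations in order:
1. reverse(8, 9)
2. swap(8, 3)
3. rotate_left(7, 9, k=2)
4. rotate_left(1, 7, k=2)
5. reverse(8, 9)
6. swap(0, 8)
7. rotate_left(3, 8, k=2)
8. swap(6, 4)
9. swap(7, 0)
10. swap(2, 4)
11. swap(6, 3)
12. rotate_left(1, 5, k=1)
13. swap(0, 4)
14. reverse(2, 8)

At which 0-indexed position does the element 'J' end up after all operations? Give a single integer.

After 1 (reverse(8, 9)): [J, F, G, E, B, D, A, H, I, C]
After 2 (swap(8, 3)): [J, F, G, I, B, D, A, H, E, C]
After 3 (rotate_left(7, 9, k=2)): [J, F, G, I, B, D, A, C, H, E]
After 4 (rotate_left(1, 7, k=2)): [J, I, B, D, A, C, F, G, H, E]
After 5 (reverse(8, 9)): [J, I, B, D, A, C, F, G, E, H]
After 6 (swap(0, 8)): [E, I, B, D, A, C, F, G, J, H]
After 7 (rotate_left(3, 8, k=2)): [E, I, B, C, F, G, J, D, A, H]
After 8 (swap(6, 4)): [E, I, B, C, J, G, F, D, A, H]
After 9 (swap(7, 0)): [D, I, B, C, J, G, F, E, A, H]
After 10 (swap(2, 4)): [D, I, J, C, B, G, F, E, A, H]
After 11 (swap(6, 3)): [D, I, J, F, B, G, C, E, A, H]
After 12 (rotate_left(1, 5, k=1)): [D, J, F, B, G, I, C, E, A, H]
After 13 (swap(0, 4)): [G, J, F, B, D, I, C, E, A, H]
After 14 (reverse(2, 8)): [G, J, A, E, C, I, D, B, F, H]

Answer: 1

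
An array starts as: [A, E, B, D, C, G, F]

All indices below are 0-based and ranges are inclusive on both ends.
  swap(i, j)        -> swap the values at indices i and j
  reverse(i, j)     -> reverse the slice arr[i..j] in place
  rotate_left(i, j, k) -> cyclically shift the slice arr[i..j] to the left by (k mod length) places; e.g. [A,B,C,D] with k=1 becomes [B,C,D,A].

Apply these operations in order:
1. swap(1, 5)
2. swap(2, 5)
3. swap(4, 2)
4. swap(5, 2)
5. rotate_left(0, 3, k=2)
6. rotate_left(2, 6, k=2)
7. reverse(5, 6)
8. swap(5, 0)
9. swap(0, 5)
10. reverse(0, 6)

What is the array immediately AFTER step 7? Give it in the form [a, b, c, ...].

Answer: [B, D, E, C, F, G, A]

Derivation:
After 1 (swap(1, 5)): [A, G, B, D, C, E, F]
After 2 (swap(2, 5)): [A, G, E, D, C, B, F]
After 3 (swap(4, 2)): [A, G, C, D, E, B, F]
After 4 (swap(5, 2)): [A, G, B, D, E, C, F]
After 5 (rotate_left(0, 3, k=2)): [B, D, A, G, E, C, F]
After 6 (rotate_left(2, 6, k=2)): [B, D, E, C, F, A, G]
After 7 (reverse(5, 6)): [B, D, E, C, F, G, A]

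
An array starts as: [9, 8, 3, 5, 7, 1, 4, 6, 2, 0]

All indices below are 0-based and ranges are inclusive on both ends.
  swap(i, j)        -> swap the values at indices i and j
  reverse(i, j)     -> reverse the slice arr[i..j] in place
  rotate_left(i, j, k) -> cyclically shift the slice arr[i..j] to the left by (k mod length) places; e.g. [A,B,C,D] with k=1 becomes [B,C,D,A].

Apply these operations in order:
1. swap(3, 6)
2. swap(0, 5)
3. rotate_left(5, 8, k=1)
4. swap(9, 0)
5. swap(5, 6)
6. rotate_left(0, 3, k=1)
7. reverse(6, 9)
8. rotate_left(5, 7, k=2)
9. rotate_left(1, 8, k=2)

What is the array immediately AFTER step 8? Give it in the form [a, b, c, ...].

Answer: [8, 3, 4, 0, 7, 9, 6, 1, 2, 5]

Derivation:
After 1 (swap(3, 6)): [9, 8, 3, 4, 7, 1, 5, 6, 2, 0]
After 2 (swap(0, 5)): [1, 8, 3, 4, 7, 9, 5, 6, 2, 0]
After 3 (rotate_left(5, 8, k=1)): [1, 8, 3, 4, 7, 5, 6, 2, 9, 0]
After 4 (swap(9, 0)): [0, 8, 3, 4, 7, 5, 6, 2, 9, 1]
After 5 (swap(5, 6)): [0, 8, 3, 4, 7, 6, 5, 2, 9, 1]
After 6 (rotate_left(0, 3, k=1)): [8, 3, 4, 0, 7, 6, 5, 2, 9, 1]
After 7 (reverse(6, 9)): [8, 3, 4, 0, 7, 6, 1, 9, 2, 5]
After 8 (rotate_left(5, 7, k=2)): [8, 3, 4, 0, 7, 9, 6, 1, 2, 5]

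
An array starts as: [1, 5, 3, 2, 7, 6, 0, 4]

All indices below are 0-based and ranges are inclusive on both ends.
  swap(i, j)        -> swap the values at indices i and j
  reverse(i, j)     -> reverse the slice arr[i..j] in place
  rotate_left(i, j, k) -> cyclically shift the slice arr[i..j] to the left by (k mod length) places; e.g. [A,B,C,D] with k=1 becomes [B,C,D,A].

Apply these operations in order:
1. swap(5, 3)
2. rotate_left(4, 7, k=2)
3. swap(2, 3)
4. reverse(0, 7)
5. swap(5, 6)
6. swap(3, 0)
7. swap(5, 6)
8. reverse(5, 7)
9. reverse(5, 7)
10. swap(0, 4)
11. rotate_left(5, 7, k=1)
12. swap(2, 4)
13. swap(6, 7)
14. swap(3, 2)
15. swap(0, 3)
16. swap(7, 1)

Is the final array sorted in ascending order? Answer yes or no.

After 1 (swap(5, 3)): [1, 5, 3, 6, 7, 2, 0, 4]
After 2 (rotate_left(4, 7, k=2)): [1, 5, 3, 6, 0, 4, 7, 2]
After 3 (swap(2, 3)): [1, 5, 6, 3, 0, 4, 7, 2]
After 4 (reverse(0, 7)): [2, 7, 4, 0, 3, 6, 5, 1]
After 5 (swap(5, 6)): [2, 7, 4, 0, 3, 5, 6, 1]
After 6 (swap(3, 0)): [0, 7, 4, 2, 3, 5, 6, 1]
After 7 (swap(5, 6)): [0, 7, 4, 2, 3, 6, 5, 1]
After 8 (reverse(5, 7)): [0, 7, 4, 2, 3, 1, 5, 6]
After 9 (reverse(5, 7)): [0, 7, 4, 2, 3, 6, 5, 1]
After 10 (swap(0, 4)): [3, 7, 4, 2, 0, 6, 5, 1]
After 11 (rotate_left(5, 7, k=1)): [3, 7, 4, 2, 0, 5, 1, 6]
After 12 (swap(2, 4)): [3, 7, 0, 2, 4, 5, 1, 6]
After 13 (swap(6, 7)): [3, 7, 0, 2, 4, 5, 6, 1]
After 14 (swap(3, 2)): [3, 7, 2, 0, 4, 5, 6, 1]
After 15 (swap(0, 3)): [0, 7, 2, 3, 4, 5, 6, 1]
After 16 (swap(7, 1)): [0, 1, 2, 3, 4, 5, 6, 7]

Answer: yes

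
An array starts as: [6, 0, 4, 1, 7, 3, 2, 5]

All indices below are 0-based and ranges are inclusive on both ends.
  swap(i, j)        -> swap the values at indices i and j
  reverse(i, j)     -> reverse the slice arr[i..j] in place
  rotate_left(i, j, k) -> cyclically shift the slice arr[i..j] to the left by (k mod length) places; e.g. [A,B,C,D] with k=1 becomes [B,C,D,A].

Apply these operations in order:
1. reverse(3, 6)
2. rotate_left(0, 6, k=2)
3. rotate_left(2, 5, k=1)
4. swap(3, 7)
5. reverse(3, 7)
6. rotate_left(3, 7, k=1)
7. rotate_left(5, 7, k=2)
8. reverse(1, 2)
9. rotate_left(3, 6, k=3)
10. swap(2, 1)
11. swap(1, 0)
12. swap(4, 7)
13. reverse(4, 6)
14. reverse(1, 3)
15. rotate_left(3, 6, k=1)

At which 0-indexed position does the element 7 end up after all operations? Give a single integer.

After 1 (reverse(3, 6)): [6, 0, 4, 2, 3, 7, 1, 5]
After 2 (rotate_left(0, 6, k=2)): [4, 2, 3, 7, 1, 6, 0, 5]
After 3 (rotate_left(2, 5, k=1)): [4, 2, 7, 1, 6, 3, 0, 5]
After 4 (swap(3, 7)): [4, 2, 7, 5, 6, 3, 0, 1]
After 5 (reverse(3, 7)): [4, 2, 7, 1, 0, 3, 6, 5]
After 6 (rotate_left(3, 7, k=1)): [4, 2, 7, 0, 3, 6, 5, 1]
After 7 (rotate_left(5, 7, k=2)): [4, 2, 7, 0, 3, 1, 6, 5]
After 8 (reverse(1, 2)): [4, 7, 2, 0, 3, 1, 6, 5]
After 9 (rotate_left(3, 6, k=3)): [4, 7, 2, 6, 0, 3, 1, 5]
After 10 (swap(2, 1)): [4, 2, 7, 6, 0, 3, 1, 5]
After 11 (swap(1, 0)): [2, 4, 7, 6, 0, 3, 1, 5]
After 12 (swap(4, 7)): [2, 4, 7, 6, 5, 3, 1, 0]
After 13 (reverse(4, 6)): [2, 4, 7, 6, 1, 3, 5, 0]
After 14 (reverse(1, 3)): [2, 6, 7, 4, 1, 3, 5, 0]
After 15 (rotate_left(3, 6, k=1)): [2, 6, 7, 1, 3, 5, 4, 0]

Answer: 2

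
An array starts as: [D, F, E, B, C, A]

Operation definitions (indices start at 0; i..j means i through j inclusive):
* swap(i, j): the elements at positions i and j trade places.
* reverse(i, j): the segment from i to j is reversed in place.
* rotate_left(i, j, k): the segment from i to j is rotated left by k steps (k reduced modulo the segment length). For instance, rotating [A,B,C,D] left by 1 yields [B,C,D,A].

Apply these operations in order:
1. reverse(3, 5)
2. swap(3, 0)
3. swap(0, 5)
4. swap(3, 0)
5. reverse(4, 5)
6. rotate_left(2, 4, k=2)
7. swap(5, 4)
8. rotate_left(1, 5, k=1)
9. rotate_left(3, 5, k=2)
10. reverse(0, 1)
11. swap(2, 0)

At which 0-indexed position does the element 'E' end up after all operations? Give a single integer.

After 1 (reverse(3, 5)): [D, F, E, A, C, B]
After 2 (swap(3, 0)): [A, F, E, D, C, B]
After 3 (swap(0, 5)): [B, F, E, D, C, A]
After 4 (swap(3, 0)): [D, F, E, B, C, A]
After 5 (reverse(4, 5)): [D, F, E, B, A, C]
After 6 (rotate_left(2, 4, k=2)): [D, F, A, E, B, C]
After 7 (swap(5, 4)): [D, F, A, E, C, B]
After 8 (rotate_left(1, 5, k=1)): [D, A, E, C, B, F]
After 9 (rotate_left(3, 5, k=2)): [D, A, E, F, C, B]
After 10 (reverse(0, 1)): [A, D, E, F, C, B]
After 11 (swap(2, 0)): [E, D, A, F, C, B]

Answer: 0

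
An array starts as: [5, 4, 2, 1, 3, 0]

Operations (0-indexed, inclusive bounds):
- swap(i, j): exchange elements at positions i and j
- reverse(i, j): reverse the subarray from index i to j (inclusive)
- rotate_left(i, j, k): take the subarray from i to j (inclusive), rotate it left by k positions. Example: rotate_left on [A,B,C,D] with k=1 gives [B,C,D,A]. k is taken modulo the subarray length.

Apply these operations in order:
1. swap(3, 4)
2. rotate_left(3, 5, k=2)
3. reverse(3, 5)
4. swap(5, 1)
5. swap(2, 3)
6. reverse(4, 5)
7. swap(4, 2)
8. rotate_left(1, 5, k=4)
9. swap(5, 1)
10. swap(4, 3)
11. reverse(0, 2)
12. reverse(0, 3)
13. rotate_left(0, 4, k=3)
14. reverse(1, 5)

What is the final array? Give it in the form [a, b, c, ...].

After 1 (swap(3, 4)): [5, 4, 2, 3, 1, 0]
After 2 (rotate_left(3, 5, k=2)): [5, 4, 2, 0, 3, 1]
After 3 (reverse(3, 5)): [5, 4, 2, 1, 3, 0]
After 4 (swap(5, 1)): [5, 0, 2, 1, 3, 4]
After 5 (swap(2, 3)): [5, 0, 1, 2, 3, 4]
After 6 (reverse(4, 5)): [5, 0, 1, 2, 4, 3]
After 7 (swap(4, 2)): [5, 0, 4, 2, 1, 3]
After 8 (rotate_left(1, 5, k=4)): [5, 3, 0, 4, 2, 1]
After 9 (swap(5, 1)): [5, 1, 0, 4, 2, 3]
After 10 (swap(4, 3)): [5, 1, 0, 2, 4, 3]
After 11 (reverse(0, 2)): [0, 1, 5, 2, 4, 3]
After 12 (reverse(0, 3)): [2, 5, 1, 0, 4, 3]
After 13 (rotate_left(0, 4, k=3)): [0, 4, 2, 5, 1, 3]
After 14 (reverse(1, 5)): [0, 3, 1, 5, 2, 4]

Answer: [0, 3, 1, 5, 2, 4]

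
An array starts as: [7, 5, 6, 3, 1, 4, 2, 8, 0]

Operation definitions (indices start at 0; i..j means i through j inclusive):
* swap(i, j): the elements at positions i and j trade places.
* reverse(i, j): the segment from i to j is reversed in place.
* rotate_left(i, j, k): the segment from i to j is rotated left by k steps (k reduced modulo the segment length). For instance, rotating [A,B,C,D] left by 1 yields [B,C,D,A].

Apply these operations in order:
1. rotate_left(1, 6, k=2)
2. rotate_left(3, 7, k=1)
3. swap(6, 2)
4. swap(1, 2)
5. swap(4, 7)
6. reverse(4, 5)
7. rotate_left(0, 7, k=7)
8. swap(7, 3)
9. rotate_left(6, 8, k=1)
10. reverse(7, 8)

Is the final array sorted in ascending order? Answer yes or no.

Answer: no

Derivation:
After 1 (rotate_left(1, 6, k=2)): [7, 3, 1, 4, 2, 5, 6, 8, 0]
After 2 (rotate_left(3, 7, k=1)): [7, 3, 1, 2, 5, 6, 8, 4, 0]
After 3 (swap(6, 2)): [7, 3, 8, 2, 5, 6, 1, 4, 0]
After 4 (swap(1, 2)): [7, 8, 3, 2, 5, 6, 1, 4, 0]
After 5 (swap(4, 7)): [7, 8, 3, 2, 4, 6, 1, 5, 0]
After 6 (reverse(4, 5)): [7, 8, 3, 2, 6, 4, 1, 5, 0]
After 7 (rotate_left(0, 7, k=7)): [5, 7, 8, 3, 2, 6, 4, 1, 0]
After 8 (swap(7, 3)): [5, 7, 8, 1, 2, 6, 4, 3, 0]
After 9 (rotate_left(6, 8, k=1)): [5, 7, 8, 1, 2, 6, 3, 0, 4]
After 10 (reverse(7, 8)): [5, 7, 8, 1, 2, 6, 3, 4, 0]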